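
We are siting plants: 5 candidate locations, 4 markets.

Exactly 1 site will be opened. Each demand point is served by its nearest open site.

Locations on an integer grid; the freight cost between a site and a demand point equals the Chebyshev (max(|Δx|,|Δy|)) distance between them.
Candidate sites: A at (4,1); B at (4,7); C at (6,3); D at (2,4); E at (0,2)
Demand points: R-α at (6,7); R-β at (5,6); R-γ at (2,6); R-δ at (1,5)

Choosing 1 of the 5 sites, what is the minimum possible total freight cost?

Open {B}.
  R-α→B 2, R-β→B 1, R-γ→B 2, R-δ→B 3  ⇒ total 8.
Compare {D}: total 10.
Compare {C}: total 16.
No size-1 selection does better; minimum is 8.

8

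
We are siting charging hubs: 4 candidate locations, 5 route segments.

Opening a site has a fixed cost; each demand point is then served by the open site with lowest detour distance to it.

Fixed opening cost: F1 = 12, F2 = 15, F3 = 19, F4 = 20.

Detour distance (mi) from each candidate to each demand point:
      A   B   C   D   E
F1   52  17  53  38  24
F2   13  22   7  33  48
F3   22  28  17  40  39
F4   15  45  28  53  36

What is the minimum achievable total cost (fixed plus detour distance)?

Open {F1, F2}: assign each demand point to its cheapest open site.
  A→F2 13, B→F1 17, C→F2 7, D→F2 33, E→F1 24
  detour distance 94, fixed 27 → total 121.
Compare {F2}: detour distance 123 + fixed 15 = 138.
Compare {F1, F2, F3}: detour distance 94 + fixed 46 = 140.
Compare {F1, F2, F4}: detour distance 94 + fixed 47 = 141.
All other subsets cost ≥ 138. Minimum total cost: 121.

121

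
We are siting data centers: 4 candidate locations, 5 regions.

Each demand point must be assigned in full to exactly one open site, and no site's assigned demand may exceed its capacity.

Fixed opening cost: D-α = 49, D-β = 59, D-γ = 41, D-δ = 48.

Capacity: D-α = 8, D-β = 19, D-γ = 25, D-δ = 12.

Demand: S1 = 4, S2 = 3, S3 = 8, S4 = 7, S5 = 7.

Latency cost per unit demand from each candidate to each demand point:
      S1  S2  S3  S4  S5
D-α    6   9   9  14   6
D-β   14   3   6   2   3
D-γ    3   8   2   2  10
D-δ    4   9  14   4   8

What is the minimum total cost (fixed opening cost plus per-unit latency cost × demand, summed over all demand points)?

Open {D-β, D-γ}; cheapest assignment that respects the capacities:
  D-β (cap 19, load 17): S2, S4, S5 — cost 3×3 + 7×2 + 7×3 = 44
  D-γ (cap 25, load 12): S1, S3 — cost 4×3 + 8×2 = 28
  Shipping 72, fixed 100 → total 172.
  Any other capacity-feasible assignment to {D-β, D-γ} ships for at least 72.
Compare {D-α, D-γ}: its best feasible assignment gives total 198.
Compare {D-γ, D-δ}: its best feasible assignment gives total 211.
Every other set of open sites that can feasibly serve all demand totals ≥ 198 even under its best assignment. Minimum: 172.

172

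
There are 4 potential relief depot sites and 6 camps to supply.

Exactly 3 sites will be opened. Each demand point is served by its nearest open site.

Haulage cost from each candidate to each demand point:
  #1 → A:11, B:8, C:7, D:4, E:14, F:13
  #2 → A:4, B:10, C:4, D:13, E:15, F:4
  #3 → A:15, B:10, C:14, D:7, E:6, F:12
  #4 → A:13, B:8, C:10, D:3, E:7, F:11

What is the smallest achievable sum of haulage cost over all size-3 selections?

Open {#2, #3, #4}.
  A→#2 4, B→#4 8, C→#2 4, D→#4 3, E→#3 6, F→#2 4  ⇒ total 29.
Compare {#1, #2, #3}: total 30.
Compare {#1, #2, #4}: total 30.
No size-3 selection does better; minimum is 29.

29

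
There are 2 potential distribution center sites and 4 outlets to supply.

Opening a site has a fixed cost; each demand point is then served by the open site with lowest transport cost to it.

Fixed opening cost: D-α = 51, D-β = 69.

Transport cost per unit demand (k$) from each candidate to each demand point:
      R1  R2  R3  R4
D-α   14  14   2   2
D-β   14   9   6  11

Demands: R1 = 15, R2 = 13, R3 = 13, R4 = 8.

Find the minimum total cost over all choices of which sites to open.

Open {D-α}: assign each demand point to its cheapest open site.
  R1→D-α 15×14=210, R2→D-α 13×14=182, R3→D-α 13×2=26, R4→D-α 8×2=16
  transport cost 434, fixed 51 → total 485.
Compare {D-α, D-β}: transport cost 369 + fixed 120 = 489.
Compare {D-β}: transport cost 493 + fixed 69 = 562.

485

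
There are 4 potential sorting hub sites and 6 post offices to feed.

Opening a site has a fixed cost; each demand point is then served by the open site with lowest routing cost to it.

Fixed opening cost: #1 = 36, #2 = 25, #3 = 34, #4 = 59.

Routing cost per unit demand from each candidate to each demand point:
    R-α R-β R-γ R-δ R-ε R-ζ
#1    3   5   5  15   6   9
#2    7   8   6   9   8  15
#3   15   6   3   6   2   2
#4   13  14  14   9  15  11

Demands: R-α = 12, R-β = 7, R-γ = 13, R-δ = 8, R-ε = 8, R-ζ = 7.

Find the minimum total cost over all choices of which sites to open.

258

Open {#1, #3}: assign each demand point to its cheapest open site.
  R-α→#1 12×3=36, R-β→#1 7×5=35, R-γ→#3 13×3=39, R-δ→#3 8×6=48, R-ε→#3 8×2=16, R-ζ→#3 7×2=14
  routing cost 188, fixed 70 → total 258.
Compare {#1, #2, #3}: routing cost 188 + fixed 95 = 283.
Compare {#2, #3}: routing cost 243 + fixed 59 = 302.
Compare {#1, #3, #4}: routing cost 188 + fixed 129 = 317.
All other subsets cost ≥ 283. Minimum total cost: 258.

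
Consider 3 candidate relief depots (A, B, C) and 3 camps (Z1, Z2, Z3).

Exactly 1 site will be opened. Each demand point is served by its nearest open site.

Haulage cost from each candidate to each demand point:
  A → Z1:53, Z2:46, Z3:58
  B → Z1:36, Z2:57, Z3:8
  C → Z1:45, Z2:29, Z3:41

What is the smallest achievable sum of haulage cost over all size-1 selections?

Open {B}.
  Z1→B 36, Z2→B 57, Z3→B 8  ⇒ total 101.
Compare {C}: total 115.
Compare {A}: total 157.

101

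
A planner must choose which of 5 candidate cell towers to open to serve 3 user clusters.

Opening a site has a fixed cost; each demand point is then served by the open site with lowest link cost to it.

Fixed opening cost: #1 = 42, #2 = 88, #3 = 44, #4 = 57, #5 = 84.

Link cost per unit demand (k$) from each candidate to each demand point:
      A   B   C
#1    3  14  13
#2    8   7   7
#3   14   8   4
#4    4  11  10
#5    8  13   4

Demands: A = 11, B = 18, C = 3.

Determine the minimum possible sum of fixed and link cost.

275

Open {#1, #3}: assign each demand point to its cheapest open site.
  A→#1 11×3=33, B→#3 18×8=144, C→#3 3×4=12
  link cost 189, fixed 86 → total 275.
Compare {#3, #4}: link cost 200 + fixed 101 = 301.
Compare {#1, #2}: link cost 180 + fixed 130 = 310.
Compare {#2}: link cost 235 + fixed 88 = 323.
All other subsets cost ≥ 301. Minimum total cost: 275.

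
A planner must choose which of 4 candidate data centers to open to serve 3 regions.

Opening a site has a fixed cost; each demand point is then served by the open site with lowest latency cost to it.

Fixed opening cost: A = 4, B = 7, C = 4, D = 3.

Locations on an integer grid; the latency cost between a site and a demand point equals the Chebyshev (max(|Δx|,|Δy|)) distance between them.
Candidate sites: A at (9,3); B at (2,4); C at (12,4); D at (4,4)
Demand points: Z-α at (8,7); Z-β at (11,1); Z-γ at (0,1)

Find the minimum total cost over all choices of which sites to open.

Open {A, D}: assign each demand point to its cheapest open site.
  Z-α→A 4, Z-β→A 2, Z-γ→D 4
  latency cost 10, fixed 7 → total 17.
Compare {D}: latency cost 15 + fixed 3 = 18.
Compare {C, D}: latency cost 11 + fixed 7 = 18.
Compare {A}: latency cost 15 + fixed 4 = 19.
All other subsets cost ≥ 18. Minimum total cost: 17.

17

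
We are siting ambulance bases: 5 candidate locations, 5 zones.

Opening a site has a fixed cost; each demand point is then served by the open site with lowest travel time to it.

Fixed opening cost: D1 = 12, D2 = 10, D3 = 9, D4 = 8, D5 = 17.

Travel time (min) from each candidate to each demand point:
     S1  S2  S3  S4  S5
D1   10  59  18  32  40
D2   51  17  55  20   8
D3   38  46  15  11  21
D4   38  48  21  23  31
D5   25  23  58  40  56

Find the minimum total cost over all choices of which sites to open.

92

Open {D1, D2, D3}: assign each demand point to its cheapest open site.
  S1→D1 10, S2→D2 17, S3→D3 15, S4→D3 11, S5→D2 8
  travel time 61, fixed 31 → total 92.
Compare {D1, D2}: travel time 73 + fixed 22 = 95.
Compare {D1, D2, D3, D4}: travel time 61 + fixed 39 = 100.
Compare {D1, D2, D4}: travel time 73 + fixed 30 = 103.
All other subsets cost ≥ 95. Minimum total cost: 92.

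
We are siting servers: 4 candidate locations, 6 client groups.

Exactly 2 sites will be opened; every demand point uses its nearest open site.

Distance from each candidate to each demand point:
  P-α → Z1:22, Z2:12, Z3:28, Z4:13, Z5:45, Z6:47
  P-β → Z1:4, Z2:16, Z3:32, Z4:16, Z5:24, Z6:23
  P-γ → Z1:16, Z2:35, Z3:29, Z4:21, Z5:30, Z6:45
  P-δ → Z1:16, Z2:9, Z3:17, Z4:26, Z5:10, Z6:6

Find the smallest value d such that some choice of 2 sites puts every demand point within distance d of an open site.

Open {P-α, P-δ}.
  Farthest demand point is Z3 at distance 17 (to P-δ); all others are ≤ 17.
With {P-β, P-δ} the worst case is 17.
With {P-γ, P-δ} the worst case is 21.
No size-2 selection achieves below 17.

17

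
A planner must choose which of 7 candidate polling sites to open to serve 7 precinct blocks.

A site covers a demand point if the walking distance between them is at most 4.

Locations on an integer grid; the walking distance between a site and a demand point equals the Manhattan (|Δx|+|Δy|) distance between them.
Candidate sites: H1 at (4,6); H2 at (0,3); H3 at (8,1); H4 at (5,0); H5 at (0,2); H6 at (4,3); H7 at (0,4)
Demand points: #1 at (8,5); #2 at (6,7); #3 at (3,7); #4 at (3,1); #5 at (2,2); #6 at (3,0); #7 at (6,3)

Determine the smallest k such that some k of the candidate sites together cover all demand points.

3

Coverage sets (demand points within 4 of each site):
  H1: {#2, #3}
  H2: {#5}
  H3: {#1, #7}
  H4: {#4, #6, #7}
  H5: {#4, #5}
  H6: {#4, #5, #6, #7}
  H7: {#5}
No 2 sites suffice: every size-2 union leaves at least one demand point uncovered.
But {H1, H3, H6} covers everything, so the minimum is 3.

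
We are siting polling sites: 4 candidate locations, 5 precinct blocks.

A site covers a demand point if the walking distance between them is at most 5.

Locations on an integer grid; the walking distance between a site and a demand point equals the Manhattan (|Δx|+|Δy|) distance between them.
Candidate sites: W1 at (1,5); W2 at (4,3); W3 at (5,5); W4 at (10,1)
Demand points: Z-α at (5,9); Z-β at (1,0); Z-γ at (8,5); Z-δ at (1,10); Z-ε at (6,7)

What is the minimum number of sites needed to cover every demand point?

2

Coverage sets (demand points within 5 of each site):
  W1: {Z-β, Z-δ}
  W2: {}
  W3: {Z-α, Z-γ, Z-ε}
  W4: {}
No single site covers all 5 demand points.
But {W1, W3} covers everything, so the minimum is 2.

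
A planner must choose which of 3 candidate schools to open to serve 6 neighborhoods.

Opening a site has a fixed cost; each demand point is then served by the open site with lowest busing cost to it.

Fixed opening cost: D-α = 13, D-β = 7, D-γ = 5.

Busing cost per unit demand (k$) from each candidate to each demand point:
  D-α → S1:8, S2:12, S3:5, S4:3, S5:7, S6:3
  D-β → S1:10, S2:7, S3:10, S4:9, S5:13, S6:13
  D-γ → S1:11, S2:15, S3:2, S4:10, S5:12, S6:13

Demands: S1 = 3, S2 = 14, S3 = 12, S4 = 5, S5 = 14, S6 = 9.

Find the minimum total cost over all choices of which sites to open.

311

Open {D-α, D-β, D-γ}: assign each demand point to its cheapest open site.
  S1→D-α 3×8=24, S2→D-β 14×7=98, S3→D-γ 12×2=24, S4→D-α 5×3=15, S5→D-α 14×7=98, S6→D-α 9×3=27
  busing cost 286, fixed 25 → total 311.
Compare {D-α, D-β}: busing cost 322 + fixed 20 = 342.
Compare {D-α, D-γ}: busing cost 356 + fixed 18 = 374.
Compare {D-α}: busing cost 392 + fixed 13 = 405.
All other subsets cost ≥ 342. Minimum total cost: 311.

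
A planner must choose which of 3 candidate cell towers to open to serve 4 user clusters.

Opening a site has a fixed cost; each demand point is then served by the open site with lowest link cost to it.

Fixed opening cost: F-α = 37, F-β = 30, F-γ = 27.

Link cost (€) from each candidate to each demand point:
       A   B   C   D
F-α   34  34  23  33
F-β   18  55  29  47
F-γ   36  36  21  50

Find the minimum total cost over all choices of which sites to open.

161

Open {F-α}: assign each demand point to its cheapest open site.
  A→F-α 34, B→F-α 34, C→F-α 23, D→F-α 33
  link cost 124, fixed 37 → total 161.
Compare {F-γ}: link cost 143 + fixed 27 = 170.
Compare {F-α, F-β}: link cost 108 + fixed 67 = 175.
Compare {F-β}: link cost 149 + fixed 30 = 179.
All other subsets cost ≥ 170. Minimum total cost: 161.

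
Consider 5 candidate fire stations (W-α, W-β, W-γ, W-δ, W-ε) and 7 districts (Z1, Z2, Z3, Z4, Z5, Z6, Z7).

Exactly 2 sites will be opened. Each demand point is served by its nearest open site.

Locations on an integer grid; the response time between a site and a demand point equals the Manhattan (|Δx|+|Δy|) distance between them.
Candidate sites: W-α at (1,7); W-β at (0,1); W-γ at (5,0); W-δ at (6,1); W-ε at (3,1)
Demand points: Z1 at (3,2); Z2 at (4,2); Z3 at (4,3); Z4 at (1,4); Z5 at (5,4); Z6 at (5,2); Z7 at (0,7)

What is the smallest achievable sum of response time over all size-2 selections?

18

Open {W-α, W-ε}.
  Z1→W-ε 1, Z2→W-ε 2, Z3→W-ε 3, Z4→W-α 3, Z5→W-ε 5, Z6→W-ε 3, Z7→W-α 1  ⇒ total 18.
Compare {W-α, W-γ}: total 21.
Compare {W-α, W-δ}: total 21.
No size-2 selection does better; minimum is 18.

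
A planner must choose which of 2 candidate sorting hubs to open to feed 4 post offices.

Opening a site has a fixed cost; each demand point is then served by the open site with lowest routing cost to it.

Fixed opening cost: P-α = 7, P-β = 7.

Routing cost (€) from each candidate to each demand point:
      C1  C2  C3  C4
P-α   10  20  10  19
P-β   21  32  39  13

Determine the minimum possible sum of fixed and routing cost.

66

Open {P-α}: assign each demand point to its cheapest open site.
  C1→P-α 10, C2→P-α 20, C3→P-α 10, C4→P-α 19
  routing cost 59, fixed 7 → total 66.
Compare {P-α, P-β}: routing cost 53 + fixed 14 = 67.
Compare {P-β}: routing cost 105 + fixed 7 = 112.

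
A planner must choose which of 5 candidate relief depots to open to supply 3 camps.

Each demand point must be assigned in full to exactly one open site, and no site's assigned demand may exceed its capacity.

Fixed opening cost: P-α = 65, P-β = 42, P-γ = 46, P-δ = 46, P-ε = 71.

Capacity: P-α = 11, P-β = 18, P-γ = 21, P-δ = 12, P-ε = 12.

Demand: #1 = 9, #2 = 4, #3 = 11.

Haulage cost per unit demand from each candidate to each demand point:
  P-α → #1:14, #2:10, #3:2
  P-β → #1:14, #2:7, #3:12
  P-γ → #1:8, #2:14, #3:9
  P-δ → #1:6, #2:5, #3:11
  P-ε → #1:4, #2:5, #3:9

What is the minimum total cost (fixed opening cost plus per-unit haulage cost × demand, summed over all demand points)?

Open {P-α, P-β, P-δ}; cheapest assignment that respects the capacities:
  P-α (cap 11, load 11): #3 — cost 11×2 = 22
  P-β (cap 18, load 4): #2 — cost 4×7 = 28
  P-δ (cap 12, load 9): #1 — cost 9×6 = 54
  Shipping 104, fixed 153 → total 257.
  Any other capacity-feasible assignment to {P-α, P-β, P-δ} ships for at least 104.
Compare {P-α, P-δ, P-ε}: its best feasible assignment gives total 260.
Compare {P-α, P-γ}: its best feasible assignment gives total 261.
Every other set of open sites that can feasibly serve all demand totals ≥ 260 even under its best assignment. Minimum: 257.

257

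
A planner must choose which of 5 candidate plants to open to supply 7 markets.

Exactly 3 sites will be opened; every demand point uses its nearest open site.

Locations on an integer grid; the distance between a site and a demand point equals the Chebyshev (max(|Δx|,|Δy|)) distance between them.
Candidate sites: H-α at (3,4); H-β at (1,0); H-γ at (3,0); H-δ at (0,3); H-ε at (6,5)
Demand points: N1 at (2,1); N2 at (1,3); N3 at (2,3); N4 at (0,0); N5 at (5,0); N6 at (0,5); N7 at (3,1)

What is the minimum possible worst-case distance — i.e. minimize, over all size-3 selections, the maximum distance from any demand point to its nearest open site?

2

Open {H-β, H-γ, H-δ}.
  Farthest demand point is N3 at distance 2 (to H-δ); all others are ≤ 2.
With {H-α, H-β, H-γ} the worst case is 3.
With {H-α, H-γ, H-δ} the worst case is 3.
No size-3 selection achieves below 2.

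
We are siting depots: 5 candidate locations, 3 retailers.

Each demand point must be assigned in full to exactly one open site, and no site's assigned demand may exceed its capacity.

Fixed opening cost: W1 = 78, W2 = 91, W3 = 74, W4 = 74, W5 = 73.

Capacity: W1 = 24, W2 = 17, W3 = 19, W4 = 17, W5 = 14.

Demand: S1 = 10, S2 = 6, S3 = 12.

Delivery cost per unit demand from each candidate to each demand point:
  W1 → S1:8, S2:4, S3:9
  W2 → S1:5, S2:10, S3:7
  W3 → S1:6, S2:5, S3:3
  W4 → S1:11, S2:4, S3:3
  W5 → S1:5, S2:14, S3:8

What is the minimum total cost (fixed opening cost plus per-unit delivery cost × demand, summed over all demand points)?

263

Open {W3, W5}; cheapest assignment that respects the capacities:
  W3 (cap 19, load 18): S2, S3 — cost 6×5 + 12×3 = 66
  W5 (cap 14, load 10): S1 — cost 10×5 = 50
  Shipping 116, fixed 147 → total 263.
  Any other capacity-feasible assignment to {W3, W5} ships for at least 116.
Compare {W3, W4}: its best feasible assignment gives total 274.
Compare {W2, W3}: its best feasible assignment gives total 281.
Every other set of open sites that can feasibly serve all demand totals ≥ 274 even under its best assignment. Minimum: 263.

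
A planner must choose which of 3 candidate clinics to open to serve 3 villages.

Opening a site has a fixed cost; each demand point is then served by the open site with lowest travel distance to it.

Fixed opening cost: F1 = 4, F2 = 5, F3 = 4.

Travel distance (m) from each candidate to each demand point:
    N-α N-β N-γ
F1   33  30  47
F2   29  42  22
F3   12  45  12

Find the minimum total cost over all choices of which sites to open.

62

Open {F1, F3}: assign each demand point to its cheapest open site.
  N-α→F3 12, N-β→F1 30, N-γ→F3 12
  travel distance 54, fixed 8 → total 62.
Compare {F1, F2, F3}: travel distance 54 + fixed 13 = 67.
Compare {F3}: travel distance 69 + fixed 4 = 73.
Compare {F2, F3}: travel distance 66 + fixed 9 = 75.
All other subsets cost ≥ 67. Minimum total cost: 62.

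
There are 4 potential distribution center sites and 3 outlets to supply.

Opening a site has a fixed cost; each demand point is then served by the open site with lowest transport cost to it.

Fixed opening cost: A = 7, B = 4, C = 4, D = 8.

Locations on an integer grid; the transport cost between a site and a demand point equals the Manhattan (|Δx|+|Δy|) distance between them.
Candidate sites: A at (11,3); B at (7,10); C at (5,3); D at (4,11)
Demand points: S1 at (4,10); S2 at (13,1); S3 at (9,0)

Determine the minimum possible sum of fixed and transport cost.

Open {A, B}: assign each demand point to its cheapest open site.
  S1→B 3, S2→A 4, S3→A 5
  transport cost 12, fixed 11 → total 23.
Compare {A, D}: transport cost 10 + fixed 15 = 25.
Compare {A, B, C}: transport cost 12 + fixed 15 = 27.
Compare {A, C}: transport cost 17 + fixed 11 = 28.
All other subsets cost ≥ 25. Minimum total cost: 23.

23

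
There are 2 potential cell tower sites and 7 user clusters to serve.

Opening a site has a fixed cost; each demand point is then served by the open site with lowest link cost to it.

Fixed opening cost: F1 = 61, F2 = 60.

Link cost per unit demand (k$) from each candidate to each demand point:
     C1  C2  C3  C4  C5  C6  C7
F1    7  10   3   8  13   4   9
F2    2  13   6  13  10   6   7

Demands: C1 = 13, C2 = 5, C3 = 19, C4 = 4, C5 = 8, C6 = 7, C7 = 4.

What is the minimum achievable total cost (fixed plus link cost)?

Open {F1, F2}: assign each demand point to its cheapest open site.
  C1→F2 13×2=26, C2→F1 5×10=50, C3→F1 19×3=57, C4→F1 4×8=32, C5→F2 8×10=80, C6→F1 7×4=28, C7→F2 4×7=28
  link cost 301, fixed 121 → total 422.
Compare {F1}: link cost 398 + fixed 61 = 459.
Compare {F2}: link cost 407 + fixed 60 = 467.

422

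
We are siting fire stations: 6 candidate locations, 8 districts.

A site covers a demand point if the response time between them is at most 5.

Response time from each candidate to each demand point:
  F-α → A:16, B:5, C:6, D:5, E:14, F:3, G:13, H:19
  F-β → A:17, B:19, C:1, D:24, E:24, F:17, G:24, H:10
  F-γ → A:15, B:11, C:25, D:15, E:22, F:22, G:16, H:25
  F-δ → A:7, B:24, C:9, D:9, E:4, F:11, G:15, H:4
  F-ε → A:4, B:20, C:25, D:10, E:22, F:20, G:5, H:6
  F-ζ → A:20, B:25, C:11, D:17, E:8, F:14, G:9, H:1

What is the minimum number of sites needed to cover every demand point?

Coverage sets (demand points within 5 of each site):
  F-α: {B, D, F}
  F-β: {C}
  F-γ: {}
  F-δ: {E, H}
  F-ε: {A, G}
  F-ζ: {H}
No 3 sites suffice: every size-3 union leaves at least one demand point uncovered.
But {F-α, F-β, F-δ, F-ε} covers everything, so the minimum is 4.

4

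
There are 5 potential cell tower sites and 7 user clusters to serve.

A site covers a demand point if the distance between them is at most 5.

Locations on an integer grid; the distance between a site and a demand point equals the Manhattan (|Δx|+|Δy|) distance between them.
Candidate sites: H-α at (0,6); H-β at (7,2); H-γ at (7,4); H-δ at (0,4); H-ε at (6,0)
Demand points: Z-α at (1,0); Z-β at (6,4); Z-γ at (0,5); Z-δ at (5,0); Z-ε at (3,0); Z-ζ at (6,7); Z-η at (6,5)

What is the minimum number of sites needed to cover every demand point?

Coverage sets (demand points within 5 of each site):
  H-α: {Z-γ}
  H-β: {Z-β, Z-δ, Z-η}
  H-γ: {Z-β, Z-ζ, Z-η}
  H-δ: {Z-α, Z-γ}
  H-ε: {Z-α, Z-β, Z-δ, Z-ε, Z-η}
No 2 sites suffice: every size-2 union leaves at least one demand point uncovered.
But {H-α, H-γ, H-ε} covers everything, so the minimum is 3.

3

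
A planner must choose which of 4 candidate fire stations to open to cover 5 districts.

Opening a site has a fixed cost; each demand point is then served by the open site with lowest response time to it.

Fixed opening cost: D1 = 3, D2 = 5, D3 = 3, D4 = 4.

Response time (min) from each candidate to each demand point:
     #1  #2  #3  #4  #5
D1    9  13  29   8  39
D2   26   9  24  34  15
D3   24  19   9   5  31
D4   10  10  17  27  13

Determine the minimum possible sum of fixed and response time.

54

Open {D3, D4}: assign each demand point to its cheapest open site.
  #1→D4 10, #2→D4 10, #3→D3 9, #4→D3 5, #5→D4 13
  response time 47, fixed 7 → total 54.
Compare {D1, D3, D4}: response time 46 + fixed 10 = 56.
Compare {D1, D2, D3}: response time 47 + fixed 11 = 58.
Compare {D2, D3, D4}: response time 46 + fixed 12 = 58.
All other subsets cost ≥ 56. Minimum total cost: 54.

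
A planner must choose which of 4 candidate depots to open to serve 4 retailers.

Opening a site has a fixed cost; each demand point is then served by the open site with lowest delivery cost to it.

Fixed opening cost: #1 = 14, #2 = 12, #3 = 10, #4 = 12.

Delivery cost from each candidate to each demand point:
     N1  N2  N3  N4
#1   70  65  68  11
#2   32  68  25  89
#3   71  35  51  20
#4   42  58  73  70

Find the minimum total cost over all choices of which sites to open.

Open {#2, #3}: assign each demand point to its cheapest open site.
  N1→#2 32, N2→#3 35, N3→#2 25, N4→#3 20
  delivery cost 112, fixed 22 → total 134.
Compare {#1, #2, #3}: delivery cost 103 + fixed 36 = 139.
Compare {#2, #3, #4}: delivery cost 112 + fixed 34 = 146.
Compare {#1, #2, #3, #4}: delivery cost 103 + fixed 48 = 151.
All other subsets cost ≥ 139. Minimum total cost: 134.

134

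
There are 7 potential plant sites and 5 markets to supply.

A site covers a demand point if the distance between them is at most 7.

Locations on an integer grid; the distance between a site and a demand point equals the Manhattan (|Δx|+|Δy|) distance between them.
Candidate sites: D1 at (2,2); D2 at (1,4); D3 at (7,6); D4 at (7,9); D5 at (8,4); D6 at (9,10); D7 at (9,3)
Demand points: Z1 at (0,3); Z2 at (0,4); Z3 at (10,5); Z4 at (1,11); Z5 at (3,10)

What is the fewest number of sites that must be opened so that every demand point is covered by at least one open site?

Coverage sets (demand points within 7 of each site):
  D1: {Z1, Z2}
  D2: {Z1, Z2, Z4}
  D3: {Z3}
  D4: {Z3, Z5}
  D5: {Z3}
  D6: {Z3, Z5}
  D7: {Z3}
No single site covers all 5 demand points.
But {D2, D4} covers everything, so the minimum is 2.

2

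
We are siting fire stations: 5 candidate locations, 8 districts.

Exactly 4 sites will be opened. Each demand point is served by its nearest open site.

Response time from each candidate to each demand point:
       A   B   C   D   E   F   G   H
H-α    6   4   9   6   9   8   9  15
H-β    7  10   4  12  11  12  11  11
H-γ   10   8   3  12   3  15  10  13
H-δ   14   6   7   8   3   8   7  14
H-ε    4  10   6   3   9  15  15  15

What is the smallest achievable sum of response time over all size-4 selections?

44

Open {H-α, H-β, H-δ, H-ε}.
  A→H-ε 4, B→H-α 4, C→H-β 4, D→H-ε 3, E→H-δ 3, F→H-α 8, G→H-δ 7, H→H-β 11  ⇒ total 44.
Compare {H-α, H-β, H-γ, H-ε}: total 45.
Compare {H-α, H-γ, H-δ, H-ε}: total 45.
No size-4 selection does better; minimum is 44.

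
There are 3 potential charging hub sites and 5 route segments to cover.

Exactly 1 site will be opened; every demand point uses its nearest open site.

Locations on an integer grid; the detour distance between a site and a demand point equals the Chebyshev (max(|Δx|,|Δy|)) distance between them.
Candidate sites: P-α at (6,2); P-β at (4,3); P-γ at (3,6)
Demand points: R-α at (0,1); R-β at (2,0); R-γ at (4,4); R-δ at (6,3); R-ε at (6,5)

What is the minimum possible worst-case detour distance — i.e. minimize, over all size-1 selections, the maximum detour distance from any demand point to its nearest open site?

4

Open {P-β}.
  Farthest demand point is R-α at detour distance 4 (to P-β); all others are ≤ 4.
With {P-α} the worst case is 6.
With {P-γ} the worst case is 6.
No size-1 selection achieves below 4.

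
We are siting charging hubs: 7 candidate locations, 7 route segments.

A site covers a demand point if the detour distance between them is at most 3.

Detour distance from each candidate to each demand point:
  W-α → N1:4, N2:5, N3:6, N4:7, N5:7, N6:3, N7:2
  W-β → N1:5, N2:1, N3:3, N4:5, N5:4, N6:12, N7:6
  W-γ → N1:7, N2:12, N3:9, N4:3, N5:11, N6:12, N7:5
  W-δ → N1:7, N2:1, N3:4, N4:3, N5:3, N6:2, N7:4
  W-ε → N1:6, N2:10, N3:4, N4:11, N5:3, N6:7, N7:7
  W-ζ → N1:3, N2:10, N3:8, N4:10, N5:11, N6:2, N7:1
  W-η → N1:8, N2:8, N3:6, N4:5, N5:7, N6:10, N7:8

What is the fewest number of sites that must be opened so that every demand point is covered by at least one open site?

3

Coverage sets (demand points within 3 of each site):
  W-α: {N6, N7}
  W-β: {N2, N3}
  W-γ: {N4}
  W-δ: {N2, N4, N5, N6}
  W-ε: {N5}
  W-ζ: {N1, N6, N7}
  W-η: {}
No 2 sites suffice: every size-2 union leaves at least one demand point uncovered.
But {W-β, W-δ, W-ζ} covers everything, so the minimum is 3.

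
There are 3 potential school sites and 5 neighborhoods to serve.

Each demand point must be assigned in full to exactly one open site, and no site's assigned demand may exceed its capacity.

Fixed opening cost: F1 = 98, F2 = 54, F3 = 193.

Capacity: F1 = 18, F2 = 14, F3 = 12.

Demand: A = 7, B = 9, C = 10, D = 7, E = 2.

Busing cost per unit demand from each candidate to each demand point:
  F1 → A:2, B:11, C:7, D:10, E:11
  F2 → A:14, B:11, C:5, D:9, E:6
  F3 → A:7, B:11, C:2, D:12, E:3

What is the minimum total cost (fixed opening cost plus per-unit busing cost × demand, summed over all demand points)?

Open {F1, F2, F3}; cheapest assignment that respects the capacities:
  F1 (cap 18, load 16): A, B — cost 7×2 + 9×11 = 113
  F2 (cap 14, load 7): D — cost 7×9 = 63
  F3 (cap 12, load 12): C, E — cost 10×2 + 2×3 = 26
  Shipping 202, fixed 345 → total 547.
  Any other capacity-feasible assignment to {F1, F2, F3} ships for at least 202.
Total demand is 35 and no other set of sites has combined capacity ≥ 35, so {F1, F2, F3} is the only feasible choice of open sites. Minimum: 547.

547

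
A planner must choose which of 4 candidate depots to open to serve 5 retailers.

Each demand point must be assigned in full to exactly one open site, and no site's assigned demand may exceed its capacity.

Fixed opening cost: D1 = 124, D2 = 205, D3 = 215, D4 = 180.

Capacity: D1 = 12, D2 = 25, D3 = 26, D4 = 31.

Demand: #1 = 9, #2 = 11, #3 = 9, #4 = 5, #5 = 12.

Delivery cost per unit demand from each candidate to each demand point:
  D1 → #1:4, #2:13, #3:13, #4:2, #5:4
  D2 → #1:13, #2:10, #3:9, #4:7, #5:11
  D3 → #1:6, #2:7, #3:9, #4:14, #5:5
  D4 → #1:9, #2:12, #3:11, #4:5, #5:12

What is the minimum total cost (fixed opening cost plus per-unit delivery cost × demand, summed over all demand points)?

737

Open {D3, D4}; cheapest assignment that respects the capacities:
  D3 (cap 26, load 23): #2, #5 — cost 11×7 + 12×5 = 137
  D4 (cap 31, load 23): #1, #3, #4 — cost 9×9 + 9×11 + 5×5 = 205
  Shipping 342, fixed 395 → total 737.
  Any other capacity-feasible assignment to {D3, D4} ships for at least 342.
Compare {D2, D3}: its best feasible assignment gives total 760.
Compare {D1, D3, D4}: its best feasible assignment gives total 816.
Every other set of open sites that can feasibly serve all demand totals ≥ 760 even under its best assignment. Minimum: 737.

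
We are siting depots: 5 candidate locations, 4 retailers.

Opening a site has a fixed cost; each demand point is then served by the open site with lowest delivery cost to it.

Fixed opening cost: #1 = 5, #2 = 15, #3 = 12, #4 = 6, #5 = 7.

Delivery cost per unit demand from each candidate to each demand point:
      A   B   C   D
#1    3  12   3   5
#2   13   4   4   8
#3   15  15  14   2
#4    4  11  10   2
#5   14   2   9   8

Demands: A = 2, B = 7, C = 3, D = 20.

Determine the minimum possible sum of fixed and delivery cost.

87

Open {#1, #4, #5}: assign each demand point to its cheapest open site.
  A→#1 2×3=6, B→#5 7×2=14, C→#1 3×3=9, D→#4 20×2=40
  delivery cost 69, fixed 18 → total 87.
Compare {#1, #3, #5}: delivery cost 69 + fixed 24 = 93.
Compare {#1, #3, #4, #5}: delivery cost 69 + fixed 30 = 99.
Compare {#4, #5}: delivery cost 89 + fixed 13 = 102.
All other subsets cost ≥ 93. Minimum total cost: 87.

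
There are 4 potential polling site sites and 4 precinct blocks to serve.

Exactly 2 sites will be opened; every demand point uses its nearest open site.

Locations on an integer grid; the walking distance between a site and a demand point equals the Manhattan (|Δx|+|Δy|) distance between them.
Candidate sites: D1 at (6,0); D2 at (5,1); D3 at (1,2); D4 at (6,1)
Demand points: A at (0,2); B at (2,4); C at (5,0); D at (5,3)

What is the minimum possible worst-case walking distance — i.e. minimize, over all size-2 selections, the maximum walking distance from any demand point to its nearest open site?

3

Open {D2, D3}.
  Farthest demand point is B at walking distance 3 (to D3); all others are ≤ 3.
With {D3, D4} the worst case is 3.
With {D1, D3} the worst case is 4.
No size-2 selection achieves below 3.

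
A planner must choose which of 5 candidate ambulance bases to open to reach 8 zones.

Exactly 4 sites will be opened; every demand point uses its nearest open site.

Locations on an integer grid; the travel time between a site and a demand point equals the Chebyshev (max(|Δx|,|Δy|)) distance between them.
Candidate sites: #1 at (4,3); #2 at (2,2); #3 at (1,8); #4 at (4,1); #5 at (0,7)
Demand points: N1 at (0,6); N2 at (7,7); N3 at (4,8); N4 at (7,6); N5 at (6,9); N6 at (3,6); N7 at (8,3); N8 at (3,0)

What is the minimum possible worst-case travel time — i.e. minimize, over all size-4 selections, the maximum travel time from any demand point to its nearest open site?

Open {#1, #2, #3, #4}.
  Farthest demand point is N5 at travel time 5 (to #3); all others are ≤ 5.
With {#1, #2, #3, #5} the worst case is 5.
With {#1, #3, #4, #5} the worst case is 5.
No size-4 selection achieves below 5.

5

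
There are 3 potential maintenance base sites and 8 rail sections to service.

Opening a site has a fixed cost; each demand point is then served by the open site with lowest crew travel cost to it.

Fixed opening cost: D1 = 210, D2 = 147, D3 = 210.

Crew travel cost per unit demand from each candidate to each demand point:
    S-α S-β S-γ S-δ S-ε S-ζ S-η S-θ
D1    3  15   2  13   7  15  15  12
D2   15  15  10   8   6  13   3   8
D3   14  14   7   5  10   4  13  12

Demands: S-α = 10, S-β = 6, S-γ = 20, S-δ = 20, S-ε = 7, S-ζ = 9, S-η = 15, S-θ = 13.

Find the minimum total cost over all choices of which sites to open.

Open {D1, D2}: assign each demand point to its cheapest open site.
  S-α→D1 10×3=30, S-β→D1 6×15=90, S-γ→D1 20×2=40, S-δ→D2 20×8=160, S-ε→D2 7×6=42, S-ζ→D2 9×13=117, S-η→D2 15×3=45, S-θ→D2 13×8=104
  crew travel cost 628, fixed 357 → total 985.
Compare {D2, D3}: crew travel cost 691 + fixed 357 = 1048.
Compare {D1, D2, D3}: crew travel cost 481 + fixed 567 = 1048.
Compare {D2}: crew travel cost 908 + fixed 147 = 1055.
All other subsets cost ≥ 1048. Minimum total cost: 985.

985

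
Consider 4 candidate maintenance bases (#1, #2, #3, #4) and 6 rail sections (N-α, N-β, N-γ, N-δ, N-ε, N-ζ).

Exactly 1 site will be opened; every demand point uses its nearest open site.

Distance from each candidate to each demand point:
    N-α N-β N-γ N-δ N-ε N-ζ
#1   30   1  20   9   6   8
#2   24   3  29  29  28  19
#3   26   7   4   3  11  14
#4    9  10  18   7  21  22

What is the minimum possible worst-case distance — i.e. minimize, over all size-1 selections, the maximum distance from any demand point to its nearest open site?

Open {#4}.
  Farthest demand point is N-ζ at distance 22 (to #4); all others are ≤ 22.
With {#3} the worst case is 26.
With {#2} the worst case is 29.
No size-1 selection achieves below 22.

22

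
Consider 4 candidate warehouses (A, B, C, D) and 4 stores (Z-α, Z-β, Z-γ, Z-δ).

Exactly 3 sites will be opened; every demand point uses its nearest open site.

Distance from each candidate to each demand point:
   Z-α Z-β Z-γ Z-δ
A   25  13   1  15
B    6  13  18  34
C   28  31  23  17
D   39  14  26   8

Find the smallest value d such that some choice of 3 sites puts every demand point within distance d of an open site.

13

Open {A, B, D}.
  Farthest demand point is Z-β at distance 13 (to A); all others are ≤ 13.
With {A, B, C} the worst case is 15.
With {B, C, D} the worst case is 18.
No size-3 selection achieves below 13.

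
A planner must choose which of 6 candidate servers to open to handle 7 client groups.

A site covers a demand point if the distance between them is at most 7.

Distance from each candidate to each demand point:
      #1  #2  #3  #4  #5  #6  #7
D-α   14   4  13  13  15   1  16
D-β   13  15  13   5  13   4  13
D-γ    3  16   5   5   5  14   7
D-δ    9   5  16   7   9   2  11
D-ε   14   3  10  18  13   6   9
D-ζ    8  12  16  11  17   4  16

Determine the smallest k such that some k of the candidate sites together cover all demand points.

2

Coverage sets (demand points within 7 of each site):
  D-α: {#2, #6}
  D-β: {#4, #6}
  D-γ: {#1, #3, #4, #5, #7}
  D-δ: {#2, #4, #6}
  D-ε: {#2, #6}
  D-ζ: {#6}
No single site covers all 7 demand points.
But {D-α, D-γ} covers everything, so the minimum is 2.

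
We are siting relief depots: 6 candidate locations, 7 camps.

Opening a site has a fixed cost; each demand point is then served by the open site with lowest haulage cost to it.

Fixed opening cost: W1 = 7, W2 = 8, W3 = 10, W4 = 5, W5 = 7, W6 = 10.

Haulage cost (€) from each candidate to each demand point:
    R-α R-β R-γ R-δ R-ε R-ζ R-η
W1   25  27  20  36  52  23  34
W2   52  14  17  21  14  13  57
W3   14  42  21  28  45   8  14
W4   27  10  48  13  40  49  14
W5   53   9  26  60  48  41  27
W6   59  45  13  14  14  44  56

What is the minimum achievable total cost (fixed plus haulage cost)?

111

Open {W3, W4, W6}: assign each demand point to its cheapest open site.
  R-α→W3 14, R-β→W4 10, R-γ→W6 13, R-δ→W4 13, R-ε→W6 14, R-ζ→W3 8, R-η→W3 14
  haulage cost 86, fixed 25 → total 111.
Compare {W2, W3, W4}: haulage cost 90 + fixed 23 = 113.
Compare {W3, W5, W6}: haulage cost 86 + fixed 27 = 113.
Compare {W3, W4, W5, W6}: haulage cost 85 + fixed 32 = 117.
All other subsets cost ≥ 113. Minimum total cost: 111.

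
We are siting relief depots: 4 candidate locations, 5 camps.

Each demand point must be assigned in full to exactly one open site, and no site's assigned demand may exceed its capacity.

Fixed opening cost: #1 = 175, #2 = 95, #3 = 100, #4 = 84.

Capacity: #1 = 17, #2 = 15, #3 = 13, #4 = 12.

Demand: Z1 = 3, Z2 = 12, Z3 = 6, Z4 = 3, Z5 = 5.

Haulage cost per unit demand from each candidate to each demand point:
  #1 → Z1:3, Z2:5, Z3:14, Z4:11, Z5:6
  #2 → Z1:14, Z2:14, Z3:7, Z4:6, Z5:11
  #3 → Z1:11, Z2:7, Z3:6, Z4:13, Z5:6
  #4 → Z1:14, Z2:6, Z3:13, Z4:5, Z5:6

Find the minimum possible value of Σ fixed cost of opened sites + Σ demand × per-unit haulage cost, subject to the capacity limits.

454

Open {#1, #2}; cheapest assignment that respects the capacities:
  #1 (cap 17, load 15): Z1, Z2 — cost 3×3 + 12×5 = 69
  #2 (cap 15, load 14): Z3, Z4, Z5 — cost 6×7 + 3×6 + 5×11 = 115
  Shipping 184, fixed 270 → total 454.
  Any other capacity-feasible assignment to {#1, #2} ships for at least 184.
Compare {#1, #3}: its best feasible assignment gives total 473.
Compare {#2, #3, #4}: its best feasible assignment gives total 474.
Every other set of open sites that can feasibly serve all demand totals ≥ 473 even under its best assignment. Minimum: 454.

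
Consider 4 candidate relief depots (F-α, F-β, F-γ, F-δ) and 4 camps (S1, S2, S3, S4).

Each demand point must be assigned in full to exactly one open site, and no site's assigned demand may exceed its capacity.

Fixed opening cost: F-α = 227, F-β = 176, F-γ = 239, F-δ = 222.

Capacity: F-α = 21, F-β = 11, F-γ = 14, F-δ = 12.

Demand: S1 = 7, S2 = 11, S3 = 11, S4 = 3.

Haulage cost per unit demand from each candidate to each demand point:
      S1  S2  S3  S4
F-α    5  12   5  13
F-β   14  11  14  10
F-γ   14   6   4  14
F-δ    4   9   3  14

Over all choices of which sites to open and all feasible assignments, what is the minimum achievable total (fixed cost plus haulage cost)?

Open {F-α, F-β}; cheapest assignment that respects the capacities:
  F-α (cap 21, load 21): S1, S3, S4 — cost 7×5 + 11×5 + 3×13 = 129
  F-β (cap 11, load 11): S2 — cost 11×11 = 121
  Shipping 250, fixed 403 → total 653.
  Any other capacity-feasible assignment to {F-α, F-β} ships for at least 250.
Compare {F-α, F-γ}: its best feasible assignment gives total 661.
Compare {F-α, F-δ}: its best feasible assignment gives total 677.
Every other set of open sites that can feasibly serve all demand totals ≥ 661 even under its best assignment. Minimum: 653.

653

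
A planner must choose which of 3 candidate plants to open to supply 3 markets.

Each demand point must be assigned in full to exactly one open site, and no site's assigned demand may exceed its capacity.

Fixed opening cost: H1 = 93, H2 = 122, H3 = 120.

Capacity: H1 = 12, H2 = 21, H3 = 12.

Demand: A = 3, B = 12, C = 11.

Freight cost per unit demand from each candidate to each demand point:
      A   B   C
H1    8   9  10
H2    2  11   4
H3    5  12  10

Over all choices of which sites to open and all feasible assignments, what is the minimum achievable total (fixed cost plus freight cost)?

373

Open {H1, H2}; cheapest assignment that respects the capacities:
  H1 (cap 12, load 12): B — cost 12×9 = 108
  H2 (cap 21, load 14): A, C — cost 3×2 + 11×4 = 50
  Shipping 158, fixed 215 → total 373.
  Any other capacity-feasible assignment to {H1, H2} ships for at least 158.
Compare {H2, H3}: its best feasible assignment gives total 436.
Compare {H1, H2, H3}: its best feasible assignment gives total 493.
Every other set of open sites that can feasibly serve all demand totals ≥ 436 even under its best assignment. Minimum: 373.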